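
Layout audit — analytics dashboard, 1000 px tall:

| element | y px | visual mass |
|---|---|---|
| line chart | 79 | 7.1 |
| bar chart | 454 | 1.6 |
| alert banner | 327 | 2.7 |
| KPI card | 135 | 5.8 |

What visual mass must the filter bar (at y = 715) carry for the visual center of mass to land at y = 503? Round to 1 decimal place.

Fixed elements: Σw = 7.1 + 1.6 + 2.7 + 5.8 = 17.2, Σw·y = 7.1·79 + 1.6·454 + 2.7·327 + 5.8·135 = 2953.2.
Set Σw·y/Σw = 503: (2953.2 + 715w) = 503·(17.2 + w).
So w = (503·17.2 − 2953.2)/(715 − 503) = 5698.4/212 ≈ 26.88.

w ≈ 26.9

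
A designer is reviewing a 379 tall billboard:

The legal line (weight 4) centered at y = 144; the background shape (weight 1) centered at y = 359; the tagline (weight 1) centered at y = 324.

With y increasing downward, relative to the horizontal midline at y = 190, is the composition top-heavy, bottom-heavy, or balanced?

Σw = 4 + 1 + 1 = 6.
y: (4·144 + 1·359 + 1·324) / 6 = 1259 / 6 ≈ 209.83
209.8 vs midline 190 → bottom-heavy.

bottom-heavy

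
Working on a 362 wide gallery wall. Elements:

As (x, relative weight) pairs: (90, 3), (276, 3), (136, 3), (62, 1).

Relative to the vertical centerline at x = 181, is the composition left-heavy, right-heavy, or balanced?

Total weight = 3 + 3 + 3 + 1 = 10.
Σw·x = 3·90 + 3·276 + 3·136 + 1·62 = 1568, so x̄ = 1568/10 ≈ 156.80.
156.8 lies left of the midline 181, so the layout is left-heavy.

left-heavy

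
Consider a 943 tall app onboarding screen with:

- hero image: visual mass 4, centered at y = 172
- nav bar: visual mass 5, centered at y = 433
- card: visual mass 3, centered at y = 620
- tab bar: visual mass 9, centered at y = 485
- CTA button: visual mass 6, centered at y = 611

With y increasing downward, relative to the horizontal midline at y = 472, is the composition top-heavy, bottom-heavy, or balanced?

Total weight = 4 + 5 + 3 + 9 + 6 = 27.
Σw·y = 4·172 + 5·433 + 3·620 + 9·485 + 6·611 = 12744, so ȳ = 12744/27 ≈ 472.00.
The centroid 472.00 matches the midline at 472, so the layout is balanced.

balanced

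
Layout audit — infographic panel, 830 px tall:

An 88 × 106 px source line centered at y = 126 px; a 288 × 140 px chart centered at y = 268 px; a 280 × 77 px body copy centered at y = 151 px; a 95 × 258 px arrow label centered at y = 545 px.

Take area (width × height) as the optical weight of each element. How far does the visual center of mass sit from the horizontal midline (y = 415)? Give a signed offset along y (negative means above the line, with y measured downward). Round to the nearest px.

Areas: source line 88·106 = 9328, chart 288·140 = 40320, body copy 280·77 = 21560, arrow label 95·258 = 24510. Total weight = 95718.
y: (9328·126 + 40320·268 + 21560·151 + 24510·545) / 95718 = 28594598 / 95718 ≈ 298.74
Against y = 415, that's 298.74 − 415 = -116.26.

≈ -116 px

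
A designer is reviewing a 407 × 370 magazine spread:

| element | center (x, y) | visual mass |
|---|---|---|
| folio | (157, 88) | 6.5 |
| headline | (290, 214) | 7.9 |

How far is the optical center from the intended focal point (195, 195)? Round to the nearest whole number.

Weights sum to 6.5 + 7.9 = 14.4.
x: (6.5·157 + 7.9·290) / 14.4 = 3311.5 / 14.4 ≈ 229.97
y: (6.5·88 + 7.9·214) / 14.4 = 2262.6 / 14.4 ≈ 157.13
From (195, 195): dx = 34.97, dy = -37.87, so the distance is √(dx²+dy²) ≈ 51.55.

≈ 52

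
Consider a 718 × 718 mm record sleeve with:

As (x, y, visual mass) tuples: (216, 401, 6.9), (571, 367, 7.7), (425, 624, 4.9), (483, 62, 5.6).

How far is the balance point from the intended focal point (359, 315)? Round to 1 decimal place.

≈ 79.3 mm

Weights sum to 6.9 + 7.7 + 4.9 + 5.6 = 25.1.
x: (6.9·216 + 7.7·571 + 4.9·425 + 5.6·483) / 25.1 = 10674.4 / 25.1 ≈ 425.27
y: (6.9·401 + 7.7·367 + 4.9·624 + 5.6·62) / 25.1 = 8997.6 / 25.1 ≈ 358.47
From (359, 315): dx = 66.27, dy = 43.47, so the distance is √(dx²+dy²) ≈ 79.26.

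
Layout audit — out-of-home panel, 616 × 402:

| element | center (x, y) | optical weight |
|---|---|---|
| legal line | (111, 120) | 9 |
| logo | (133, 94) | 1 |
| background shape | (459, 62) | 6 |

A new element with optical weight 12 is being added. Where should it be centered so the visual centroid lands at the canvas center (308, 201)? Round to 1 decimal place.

With the new element, Σw becomes 9 + 1 + 6 + 12 = 28.
Along x: (3886 + 12·x) / 28 = 308 (existing moment 9·111 + 1·133 + 6·459 = 3886) ⇒ x = (8624 − 3886) / 12 ≈ 394.83.
Along y: (1546 + 12·y) / 28 = 201 (existing moment 9·120 + 1·94 + 6·62 = 1546) ⇒ y = (5628 − 1546) / 12 ≈ 340.17.

(394.8, 340.2)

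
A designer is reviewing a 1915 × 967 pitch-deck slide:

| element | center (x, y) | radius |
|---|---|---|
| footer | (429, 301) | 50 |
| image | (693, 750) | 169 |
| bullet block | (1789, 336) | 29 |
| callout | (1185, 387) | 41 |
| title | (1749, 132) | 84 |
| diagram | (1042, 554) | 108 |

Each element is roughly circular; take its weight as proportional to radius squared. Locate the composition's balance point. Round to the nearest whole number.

Weights ∝ r²: footer 50² = 2500, image 169² = 28561, bullet block 29² = 841, callout 41² = 1681, title 84² = 7056, diagram 108² = 11664; Σw = 52303.
Σw·x = 48856639; x̄ = 48856639/52303 ≈ 934.11.
y: moment 30499621 / weight 52303 ≈ 583.13

(934, 583)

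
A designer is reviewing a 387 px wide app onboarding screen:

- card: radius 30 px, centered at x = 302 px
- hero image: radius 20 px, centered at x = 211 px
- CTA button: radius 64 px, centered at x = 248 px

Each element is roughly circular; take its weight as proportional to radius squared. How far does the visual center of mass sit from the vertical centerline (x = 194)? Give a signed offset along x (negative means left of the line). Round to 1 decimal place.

Weights ∝ r²: card 30² = 900, hero image 20² = 400, CTA button 64² = 4096; Σw = 5396.
x-moment: 900·302 + 400·211 + 4096·248 = 1372008; centroid 1372008/5396 ≈ 254.26.
Difference: 254.26 − 194 ≈ 60.26.

≈ 60.3 px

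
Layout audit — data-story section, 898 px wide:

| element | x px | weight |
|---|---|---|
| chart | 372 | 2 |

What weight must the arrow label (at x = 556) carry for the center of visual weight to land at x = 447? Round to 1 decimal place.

w ≈ 1.4

Known: weight 2 with moment 2·372 = 744.
Set Σw·x/Σw = 447: (744 + 556w) = 447·(2 + w).
Rearranging, w·(556 − 447) = 447·2 − 744 = 150, so w ≈ 150/109 = 1.38.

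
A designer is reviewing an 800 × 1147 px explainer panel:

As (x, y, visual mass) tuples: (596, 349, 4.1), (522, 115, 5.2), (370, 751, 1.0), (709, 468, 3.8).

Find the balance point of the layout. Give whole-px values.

Weights sum to 4.1 + 5.2 + 1.0 + 3.8 = 14.1.
x-moment: 4.1·596 + 5.2·522 + 1.0·370 + 3.8·709 = 8222.2; centroid 8222.2/14.1 ≈ 583.13.
y-moment: 4.1·349 + 5.2·115 + 1.0·751 + 3.8·468 = 4558.3; centroid 4558.3/14.1 ≈ 323.28.

(583, 323)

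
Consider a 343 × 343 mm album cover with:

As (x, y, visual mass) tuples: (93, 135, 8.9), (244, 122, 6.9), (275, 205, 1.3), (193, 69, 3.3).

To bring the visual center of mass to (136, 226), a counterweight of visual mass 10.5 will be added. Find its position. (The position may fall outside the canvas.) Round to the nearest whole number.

(66, 423)

With the counterweight, Σw becomes 8.9 + 6.9 + 1.3 + 3.3 + 10.5 = 30.9.
x: need Σw·x = 30.9·136 = 4202.4. Existing = 8.9·93 + 6.9·244 + 1.3·275 + 3.3·193 = 3505.7. Remainder 696.7 / 10.5 ≈ 66.35.
y: need Σw·y = 30.9·226 = 6983.4. Existing = 8.9·135 + 6.9·122 + 1.3·205 + 3.3·69 = 2537.5. Remainder 4445.9 / 10.5 ≈ 423.42.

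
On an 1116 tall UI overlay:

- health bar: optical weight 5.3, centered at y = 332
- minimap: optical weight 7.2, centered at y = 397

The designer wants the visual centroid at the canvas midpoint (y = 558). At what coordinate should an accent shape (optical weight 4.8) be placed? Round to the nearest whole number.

y ≈ 1049

With the accent shape, Σw becomes 5.3 + 7.2 + 4.8 = 17.3.
y: need Σw·y = 17.3·558 = 9653.4. Existing = 5.3·332 + 7.2·397 = 4618.0. Remainder 5035.4 / 4.8 ≈ 1049.04.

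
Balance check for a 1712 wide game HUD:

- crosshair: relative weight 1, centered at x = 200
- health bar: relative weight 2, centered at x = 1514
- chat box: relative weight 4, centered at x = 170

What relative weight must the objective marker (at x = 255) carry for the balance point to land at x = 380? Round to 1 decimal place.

Existing Σw = 7 (1 + 2 + 4); existing moment 1·200 + 2·1514 + 4·170 = 3908.
Balance at x = 380 requires (3908 + w·255) / (7 + w) = 380.
Solving: w = (380·7 − 3908) / (255 − 380) = -1248 / -125 ≈ 9.98.

w ≈ 10.0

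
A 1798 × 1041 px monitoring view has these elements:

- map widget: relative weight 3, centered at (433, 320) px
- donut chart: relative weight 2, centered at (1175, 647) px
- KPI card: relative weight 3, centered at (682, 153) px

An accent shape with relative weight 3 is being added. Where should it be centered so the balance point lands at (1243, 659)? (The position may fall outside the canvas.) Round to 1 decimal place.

(2659.3, 1512.0)

With the accent shape, Σw becomes 3 + 2 + 3 + 3 = 11.
Along x: (5695 + 3·x) / 11 = 1243 (existing moment 3·433 + 2·1175 + 3·682 = 5695) ⇒ x = (13673 − 5695) / 3 ≈ 2659.33.
Along y: (2713 + 3·y) / 11 = 659 (existing moment 3·320 + 2·647 + 3·153 = 2713) ⇒ y = (7249 − 2713) / 3 ≈ 1512.00.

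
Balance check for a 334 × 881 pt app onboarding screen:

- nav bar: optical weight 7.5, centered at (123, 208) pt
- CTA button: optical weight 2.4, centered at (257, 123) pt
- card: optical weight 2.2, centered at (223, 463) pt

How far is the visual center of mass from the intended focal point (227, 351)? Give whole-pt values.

≈ 128 pt

Total weight = 7.5 + 2.4 + 2.2 = 12.1.
Σw·x = 7.5·123 + 2.4·257 + 2.2·223 = 2029.9, so x̄ = 2029.9/12.1 ≈ 167.76.
Σw·y = 7.5·208 + 2.4·123 + 2.2·463 = 2873.8, so ȳ = 2873.8/12.1 ≈ 237.50.
Offset from (227, 351): Δx ≈ -59.24, Δy ≈ -113.50; distance = √(Δx² + Δy²) ≈ 128.03.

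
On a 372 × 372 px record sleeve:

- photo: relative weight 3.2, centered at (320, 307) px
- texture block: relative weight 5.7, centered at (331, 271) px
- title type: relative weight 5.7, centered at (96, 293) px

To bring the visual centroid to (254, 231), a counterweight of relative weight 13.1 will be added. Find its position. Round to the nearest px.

New total weight: (3.2 + 5.7 + 5.7) + 13.1 = 27.7.
x: target moment 27.7×254 = 7035.8; current 3.2·320 + 5.7·331 + 5.7·96 = 3457.9; the counterweight supplies 3577.9, so x = 3577.9/13.1 ≈ 273.12.
y: target moment 27.7×231 = 6398.7; current 3.2·307 + 5.7·271 + 5.7·293 = 4197.2; the counterweight supplies 2201.5, so y = 2201.5/13.1 ≈ 168.05.

(273, 168)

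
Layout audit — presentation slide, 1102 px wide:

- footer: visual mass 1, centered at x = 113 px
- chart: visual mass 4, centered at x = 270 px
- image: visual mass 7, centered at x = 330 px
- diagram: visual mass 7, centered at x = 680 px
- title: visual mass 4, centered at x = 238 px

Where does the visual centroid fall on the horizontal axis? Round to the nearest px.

x ≈ 401

Weights sum to 1 + 4 + 7 + 7 + 4 = 23.
x-moment: 1·113 + 4·270 + 7·330 + 7·680 + 4·238 = 9215; centroid 9215/23 ≈ 400.65.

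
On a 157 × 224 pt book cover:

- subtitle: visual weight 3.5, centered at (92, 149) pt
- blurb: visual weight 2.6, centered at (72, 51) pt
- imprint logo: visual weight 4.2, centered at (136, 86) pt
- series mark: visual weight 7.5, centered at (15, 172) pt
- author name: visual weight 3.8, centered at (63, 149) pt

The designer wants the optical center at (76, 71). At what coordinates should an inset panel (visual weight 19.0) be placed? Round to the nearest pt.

(87, 1)

New total weight: (3.5 + 2.6 + 4.2 + 7.5 + 3.8) + 19.0 = 40.6.
Along x: (1432.3 + 19.0·x) / 40.6 = 76 (existing moment 3.5·92 + 2.6·72 + 4.2·136 + 7.5·15 + 3.8·63 = 1432.3) ⇒ x = (3085.6 − 1432.3) / 19.0 ≈ 87.02.
Along y: (2871.5 + 19.0·y) / 40.6 = 71 (existing moment 3.5·149 + 2.6·51 + 4.2·86 + 7.5·172 + 3.8·149 = 2871.5) ⇒ y = (2882.6 − 2871.5) / 19.0 ≈ 0.58.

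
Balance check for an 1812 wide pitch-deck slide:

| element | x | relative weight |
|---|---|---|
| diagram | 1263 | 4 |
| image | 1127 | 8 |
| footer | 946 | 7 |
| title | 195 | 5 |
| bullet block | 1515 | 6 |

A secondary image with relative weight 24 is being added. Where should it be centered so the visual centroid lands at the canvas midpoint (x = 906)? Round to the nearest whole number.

x ≈ 757

With the secondary image, Σw becomes 4 + 8 + 7 + 5 + 6 + 24 = 54.
x: target moment 54×906 = 48924; current 4·1263 + 8·1127 + 7·946 + 5·195 + 6·1515 = 30755; the secondary image supplies 18169, so x = 18169/24 ≈ 757.04.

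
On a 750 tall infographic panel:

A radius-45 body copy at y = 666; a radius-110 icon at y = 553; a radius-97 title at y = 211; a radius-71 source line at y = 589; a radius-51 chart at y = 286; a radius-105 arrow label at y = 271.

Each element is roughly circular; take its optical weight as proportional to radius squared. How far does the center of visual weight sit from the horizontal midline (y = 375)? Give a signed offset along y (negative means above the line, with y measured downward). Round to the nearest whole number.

r² weights: body copy 45² = 2025, icon 110² = 12100, title 97² = 9409, source line 71² = 5041, chart 51² = 2601, arrow label 105² = 11025. Total = 42201.
y: moment 16726059 / weight 42201 ≈ 396.34
Difference: 396.34 − 375 ≈ 21.34.

≈ 21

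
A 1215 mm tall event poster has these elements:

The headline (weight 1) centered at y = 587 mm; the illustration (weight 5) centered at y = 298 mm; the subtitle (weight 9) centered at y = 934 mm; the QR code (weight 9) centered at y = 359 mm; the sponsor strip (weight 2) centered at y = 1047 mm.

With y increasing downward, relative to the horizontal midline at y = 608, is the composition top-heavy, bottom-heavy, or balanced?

Weights sum to 1 + 5 + 9 + 9 + 2 = 26.
y-moment: 1·587 + 5·298 + 9·934 + 9·359 + 2·1047 = 15808; centroid 15808/26 ≈ 608.00.
That equals the midline 608 — balanced.

balanced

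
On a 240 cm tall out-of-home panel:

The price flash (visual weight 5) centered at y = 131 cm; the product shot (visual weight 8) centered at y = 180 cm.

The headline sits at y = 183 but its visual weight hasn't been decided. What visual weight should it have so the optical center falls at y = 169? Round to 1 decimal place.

w ≈ 7.3

Fixed elements: Σw = 5 + 8 = 13, Σw·y = 5·131 + 8·180 = 2095.
For the centroid to hit 169: (2095 + w·183) / (13 + w) = 169.
Rearranging, w·(183 − 169) = 169·13 − 2095 = 102, so w ≈ 102/14 = 7.29.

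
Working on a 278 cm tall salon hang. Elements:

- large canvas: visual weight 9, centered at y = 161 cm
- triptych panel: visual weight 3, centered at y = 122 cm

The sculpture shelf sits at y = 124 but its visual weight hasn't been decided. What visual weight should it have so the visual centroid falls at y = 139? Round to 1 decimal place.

w ≈ 9.8

Fixed elements: Σw = 9 + 3 = 12, Σw·y = 9·161 + 3·122 = 1815.
Balance at y = 139 requires (1815 + w·124) / (12 + w) = 139.
So w = (139·12 − 1815)/(124 − 139) = -147/-15 ≈ 9.80.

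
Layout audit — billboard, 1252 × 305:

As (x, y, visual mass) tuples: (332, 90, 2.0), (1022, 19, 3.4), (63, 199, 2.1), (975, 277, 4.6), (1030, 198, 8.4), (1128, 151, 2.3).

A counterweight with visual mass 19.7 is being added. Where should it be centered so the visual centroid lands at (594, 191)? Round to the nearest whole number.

New total weight: (2.0 + 3.4 + 2.1 + 4.6 + 8.4 + 2.3) + 19.7 = 42.5.
Along x: (20002.5 + 19.7·x) / 42.5 = 594 (existing moment 2.0·332 + 3.4·1022 + 2.1·63 + 4.6·975 + 8.4·1030 + 2.3·1128 = 20002.5) ⇒ x = (25245.0 − 20002.5) / 19.7 ≈ 266.12.
Along y: (3947.2 + 19.7·y) / 42.5 = 191 (existing moment 2.0·90 + 3.4·19 + 2.1·199 + 4.6·277 + 8.4·198 + 2.3·151 = 3947.2) ⇒ y = (8117.5 − 3947.2) / 19.7 ≈ 211.69.

(266, 212)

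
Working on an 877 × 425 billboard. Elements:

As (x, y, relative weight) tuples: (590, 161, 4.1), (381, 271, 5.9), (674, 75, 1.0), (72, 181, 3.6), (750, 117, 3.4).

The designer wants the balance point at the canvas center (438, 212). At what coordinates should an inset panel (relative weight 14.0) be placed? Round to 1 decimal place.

With the inset panel, Σw becomes 4.1 + 5.9 + 1.0 + 3.6 + 3.4 + 14.0 = 32.0.
x: need Σw·x = 32.0·438 = 14016.0. Existing = 4.1·590 + 5.9·381 + 1.0·674 + 3.6·72 + 3.4·750 = 8150.1. Remainder 5865.9 / 14.0 ≈ 418.99.
y: need Σw·y = 32.0·212 = 6784.0. Existing = 4.1·161 + 5.9·271 + 1.0·75 + 3.6·181 + 3.4·117 = 3383.4. Remainder 3400.6 / 14.0 ≈ 242.90.

(419.0, 242.9)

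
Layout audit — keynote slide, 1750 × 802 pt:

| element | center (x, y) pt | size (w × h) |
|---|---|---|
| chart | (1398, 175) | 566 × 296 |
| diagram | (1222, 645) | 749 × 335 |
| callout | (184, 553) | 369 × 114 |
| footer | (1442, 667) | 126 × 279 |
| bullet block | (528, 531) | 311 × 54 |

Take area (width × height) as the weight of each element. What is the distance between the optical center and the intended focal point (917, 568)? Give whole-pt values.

Taking area as weight: chart 566·296 = 167536, diagram 749·335 = 250915, callout 369·114 = 42066, footer 126·279 = 35154, bullet block 311·54 = 16794. Sum 512465.
Σw·x = 167536·1398 + 250915·1222 + 42066·184 + 35154·1442 + 16794·528 = 608132902, so x̄ = 608132902/512465 ≈ 1186.68.
Σw·y = 167536·175 + 250915·645 + 42066·553 + 35154·667 + 16794·531 = 246786805, so ȳ = 246786805/512465 ≈ 481.57.
Offset from (917, 568): Δx ≈ 269.68, Δy ≈ -86.43; distance = √(Δx² + Δy²) ≈ 283.19.

≈ 283 pt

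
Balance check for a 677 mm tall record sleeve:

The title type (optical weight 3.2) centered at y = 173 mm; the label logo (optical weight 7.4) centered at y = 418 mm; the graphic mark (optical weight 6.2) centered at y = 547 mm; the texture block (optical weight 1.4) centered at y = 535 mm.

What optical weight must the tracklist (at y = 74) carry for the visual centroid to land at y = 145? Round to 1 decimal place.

Known weights sum to 3.2 + 7.4 + 6.2 + 1.4 = 18.2; their moment is 3.2·173 + 7.4·418 + 6.2·547 + 1.4·535 = 7787.2.
Balance at y = 145 requires (7787.2 + w·74) / (18.2 + w) = 145.
So w = (145·18.2 − 7787.2)/(74 − 145) = -5148.2/-71 ≈ 72.51.

w ≈ 72.5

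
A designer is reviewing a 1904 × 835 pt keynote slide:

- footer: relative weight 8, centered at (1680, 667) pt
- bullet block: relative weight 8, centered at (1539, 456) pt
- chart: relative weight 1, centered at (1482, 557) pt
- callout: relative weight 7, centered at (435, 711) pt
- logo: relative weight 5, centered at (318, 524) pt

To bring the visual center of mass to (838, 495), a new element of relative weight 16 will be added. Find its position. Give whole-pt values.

(365, 321)

After adding the new element, total weight = 8 + 8 + 1 + 7 + 5 + 16 = 45.
Along x: (31869 + 16·x) / 45 = 838 (existing moment 8·1680 + 8·1539 + 1·1482 + 7·435 + 5·318 = 31869) ⇒ x = (37710 − 31869) / 16 ≈ 365.06.
Along y: (17138 + 16·y) / 45 = 495 (existing moment 8·667 + 8·456 + 1·557 + 7·711 + 5·524 = 17138) ⇒ y = (22275 − 17138) / 16 ≈ 321.06.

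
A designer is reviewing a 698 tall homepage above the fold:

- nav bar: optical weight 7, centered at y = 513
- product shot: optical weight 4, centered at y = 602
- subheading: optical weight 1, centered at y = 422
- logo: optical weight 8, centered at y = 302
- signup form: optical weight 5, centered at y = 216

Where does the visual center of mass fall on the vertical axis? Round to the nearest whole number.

y ≈ 397

Weights sum to 7 + 4 + 1 + 8 + 5 = 25.
y: (7·513 + 4·602 + 1·422 + 8·302 + 5·216) / 25 = 9917 / 25 ≈ 396.68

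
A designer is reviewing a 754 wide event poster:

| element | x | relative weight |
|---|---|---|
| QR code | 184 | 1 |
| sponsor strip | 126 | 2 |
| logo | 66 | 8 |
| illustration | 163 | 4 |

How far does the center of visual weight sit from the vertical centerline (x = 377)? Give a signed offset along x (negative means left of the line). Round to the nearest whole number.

≈ -269

Weights sum to 1 + 2 + 8 + 4 = 15.
Σw·x = 1·184 + 2·126 + 8·66 + 4·163 = 1616, so x̄ = 1616/15 ≈ 107.73.
Offset from x = 377: 107.73 − 377 ≈ -269.27.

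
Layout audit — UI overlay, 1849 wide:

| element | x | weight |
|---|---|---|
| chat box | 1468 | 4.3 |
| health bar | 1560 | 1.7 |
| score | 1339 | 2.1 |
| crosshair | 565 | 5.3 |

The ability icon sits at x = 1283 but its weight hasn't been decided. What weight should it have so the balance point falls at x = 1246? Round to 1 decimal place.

Existing Σw = 13.4 (4.3 + 1.7 + 2.1 + 5.3); existing moment 4.3·1468 + 1.7·1560 + 2.1·1339 + 5.3·565 = 14770.8.
Set Σw·x/Σw = 1246: (14770.8 + 1283w) = 1246·(13.4 + w).
So w = (1246·13.4 − 14770.8)/(1283 − 1246) = 1925.6/37 ≈ 52.04.

w ≈ 52.0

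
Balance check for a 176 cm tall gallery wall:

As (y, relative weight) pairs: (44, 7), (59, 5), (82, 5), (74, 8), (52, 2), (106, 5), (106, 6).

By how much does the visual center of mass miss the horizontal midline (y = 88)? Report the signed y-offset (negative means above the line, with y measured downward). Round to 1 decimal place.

Σw = 7 + 5 + 5 + 8 + 2 + 5 + 6 = 38.
Σw·y = 7·44 + 5·59 + 5·82 + 8·74 + 2·52 + 5·106 + 6·106 = 2875, so ȳ = 2875/38 ≈ 75.66.
Difference: 75.66 − 88 ≈ -12.34.

≈ -12.3 cm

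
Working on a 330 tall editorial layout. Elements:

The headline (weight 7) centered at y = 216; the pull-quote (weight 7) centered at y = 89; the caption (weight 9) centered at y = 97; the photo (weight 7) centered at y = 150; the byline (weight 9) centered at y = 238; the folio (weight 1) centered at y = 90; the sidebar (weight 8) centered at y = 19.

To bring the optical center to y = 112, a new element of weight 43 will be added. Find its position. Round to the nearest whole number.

With the new element, Σw becomes 7 + 7 + 9 + 7 + 9 + 1 + 8 + 43 = 91.
y: target moment 91×112 = 10192; current 7·216 + 7·89 + 9·97 + 7·150 + 9·238 + 1·90 + 8·19 = 6442; the new element supplies 3750, so y = 3750/43 ≈ 87.21.

y ≈ 87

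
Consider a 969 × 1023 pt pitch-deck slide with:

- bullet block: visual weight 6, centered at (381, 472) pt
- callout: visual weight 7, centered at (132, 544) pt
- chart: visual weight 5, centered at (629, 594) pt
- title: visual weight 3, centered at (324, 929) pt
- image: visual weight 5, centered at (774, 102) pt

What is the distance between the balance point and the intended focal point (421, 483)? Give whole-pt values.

≈ 17 pt

Σw = 6 + 7 + 5 + 3 + 5 = 26.
Σw·x = 6·381 + 7·132 + 5·629 + 3·324 + 5·774 = 11197, so x̄ = 11197/26 ≈ 430.65.
Σw·y = 6·472 + 7·544 + 5·594 + 3·929 + 5·102 = 12907, so ȳ = 12907/26 ≈ 496.42.
From (421, 483): dx = 9.65, dy = 13.42, so the distance is √(dx²+dy²) ≈ 16.53.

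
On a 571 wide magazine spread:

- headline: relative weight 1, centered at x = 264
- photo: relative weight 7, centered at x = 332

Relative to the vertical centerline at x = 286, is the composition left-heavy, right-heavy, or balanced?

Weights sum to 1 + 7 = 8.
Σw·x = 1·264 + 7·332 = 2588, so x̄ = 2588/8 ≈ 323.50.
323.5 lies right of the midline 286, so the layout is right-heavy.

right-heavy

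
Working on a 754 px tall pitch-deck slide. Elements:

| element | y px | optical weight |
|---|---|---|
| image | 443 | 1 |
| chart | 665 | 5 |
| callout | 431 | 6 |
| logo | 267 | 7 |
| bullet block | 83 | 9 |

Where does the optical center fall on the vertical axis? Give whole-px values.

y ≈ 320

Weights sum to 1 + 5 + 6 + 7 + 9 = 28.
Σw·y = 1·443 + 5·665 + 6·431 + 7·267 + 9·83 = 8970, so ȳ = 8970/28 ≈ 320.36.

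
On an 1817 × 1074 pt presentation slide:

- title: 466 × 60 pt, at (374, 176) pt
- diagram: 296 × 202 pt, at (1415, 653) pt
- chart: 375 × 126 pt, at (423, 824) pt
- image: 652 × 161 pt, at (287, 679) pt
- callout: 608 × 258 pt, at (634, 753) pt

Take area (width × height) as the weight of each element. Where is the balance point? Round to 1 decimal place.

Taking area as weight: title 466·60 = 27960, diagram 296·202 = 59792, chart 375·126 = 47250, image 652·161 = 104972, callout 608·258 = 156864. Sum 396838.
x-moment: 27960·374 + 59792·1415 + 47250·423 + 104972·287 + 156864·634 = 244628210; centroid 244628210/396838 ≈ 616.44.
y-moment: 27960·176 + 59792·653 + 47250·824 + 104972·679 + 156864·753 = 272293716; centroid 272293716/396838 ≈ 686.16.

(616.4, 686.2)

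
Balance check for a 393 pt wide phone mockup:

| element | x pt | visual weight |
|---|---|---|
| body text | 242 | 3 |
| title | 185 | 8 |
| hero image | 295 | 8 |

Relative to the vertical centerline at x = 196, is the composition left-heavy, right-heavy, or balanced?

right-heavy

Σw = 3 + 8 + 8 = 19.
x: (3·242 + 8·185 + 8·295) / 19 = 4566 / 19 ≈ 240.32
240.3 vs midline 196 → right-heavy.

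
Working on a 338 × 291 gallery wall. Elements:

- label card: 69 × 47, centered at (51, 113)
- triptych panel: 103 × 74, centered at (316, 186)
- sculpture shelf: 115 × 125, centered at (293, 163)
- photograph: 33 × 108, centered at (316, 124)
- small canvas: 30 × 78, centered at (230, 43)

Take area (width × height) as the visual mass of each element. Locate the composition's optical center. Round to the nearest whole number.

Areas → weights: label card 69·47 = 3243, triptych panel 103·74 = 7622, sculpture shelf 115·125 = 14375, photograph 33·108 = 3564, small canvas 30·78 = 2340; Σw = 31144.
x-moment: 3243·51 + 7622·316 + 14375·293 + 3564·316 + 2340·230 = 8450244; centroid 8450244/31144 ≈ 271.33.
y-moment: 3243·113 + 7622·186 + 14375·163 + 3564·124 + 2340·43 = 4669832; centroid 4669832/31144 ≈ 149.94.

(271, 150)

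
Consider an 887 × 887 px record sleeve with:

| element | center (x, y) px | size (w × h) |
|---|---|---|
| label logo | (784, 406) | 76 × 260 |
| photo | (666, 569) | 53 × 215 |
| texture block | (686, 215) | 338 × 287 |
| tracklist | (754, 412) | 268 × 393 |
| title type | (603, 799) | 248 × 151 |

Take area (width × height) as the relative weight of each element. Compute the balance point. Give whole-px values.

(707, 401)

Areas: label logo 76·260 = 19760, photo 53·215 = 11395, texture block 338·287 = 97006, tracklist 268·393 = 105324, title type 248·151 = 37448. Total weight = 270933.
x: (19760·784 + 11395·666 + 97006·686 + 105324·754 + 37448·603) / 270933 = 191622466 / 270933 ≈ 707.27
y: (19760·406 + 11395·569 + 97006·215 + 105324·412 + 37448·799) / 270933 = 108677045 / 270933 ≈ 401.12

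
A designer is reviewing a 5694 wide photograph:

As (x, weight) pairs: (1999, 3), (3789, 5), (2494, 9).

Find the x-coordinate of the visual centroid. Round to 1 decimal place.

x ≈ 2787.5

Total weight = 3 + 5 + 9 = 17.
x: (3·1999 + 5·3789 + 9·2494) / 17 = 47388 / 17 ≈ 2787.53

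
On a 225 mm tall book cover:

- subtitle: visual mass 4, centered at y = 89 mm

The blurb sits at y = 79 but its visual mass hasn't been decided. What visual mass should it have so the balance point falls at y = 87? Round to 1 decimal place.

Known: weight 4 with moment 4·89 = 356.
Set Σw·y/Σw = 87: (356 + 79w) = 87·(4 + w).
Solving: w = (87·4 − 356) / (79 − 87) = -8 / -8 ≈ 1.00.

w ≈ 1.0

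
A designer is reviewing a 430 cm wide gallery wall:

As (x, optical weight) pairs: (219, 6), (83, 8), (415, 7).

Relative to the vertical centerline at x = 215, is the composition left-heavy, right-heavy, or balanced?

right-heavy

Total weight = 6 + 8 + 7 = 21.
x-moment: 6·219 + 8·83 + 7·415 = 4883; centroid 4883/21 ≈ 232.52.
232.5 lies right of the midline 215, so the layout is right-heavy.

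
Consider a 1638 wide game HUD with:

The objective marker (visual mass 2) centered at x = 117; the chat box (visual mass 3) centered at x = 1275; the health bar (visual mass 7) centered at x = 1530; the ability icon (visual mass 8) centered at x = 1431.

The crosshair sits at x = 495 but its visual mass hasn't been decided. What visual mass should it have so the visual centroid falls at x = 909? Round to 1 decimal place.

w ≈ 19.4

Fixed elements: Σw = 2 + 3 + 7 + 8 = 20, Σw·x = 2·117 + 3·1275 + 7·1530 + 8·1431 = 26217.
For the centroid to hit 909: (26217 + w·495) / (20 + w) = 909.
Rearranging, w·(495 − 909) = 909·20 − 26217 = -8037, so w ≈ -8037/-414 = 19.41.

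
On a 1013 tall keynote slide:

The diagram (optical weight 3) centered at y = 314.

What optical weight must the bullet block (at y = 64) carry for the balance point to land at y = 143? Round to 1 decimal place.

The single fixed element contributes weight 3, moment 3·314 = 942.
For the centroid to hit 143: (942 + w·64) / (3 + w) = 143.
Solving: w = (143·3 − 942) / (64 − 143) = -513 / -79 ≈ 6.49.

w ≈ 6.5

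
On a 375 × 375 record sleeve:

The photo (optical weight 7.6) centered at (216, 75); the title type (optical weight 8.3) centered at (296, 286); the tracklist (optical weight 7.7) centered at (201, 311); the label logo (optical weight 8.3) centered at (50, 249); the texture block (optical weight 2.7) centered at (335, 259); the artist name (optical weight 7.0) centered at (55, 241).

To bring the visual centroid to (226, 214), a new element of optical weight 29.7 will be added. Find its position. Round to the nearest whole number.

(295, 184)

With the new element, Σw becomes 7.6 + 8.3 + 7.7 + 8.3 + 2.7 + 7.0 + 29.7 = 71.3.
Along x: (7350.6 + 29.7·x) / 71.3 = 226 (existing moment 7.6·216 + 8.3·296 + 7.7·201 + 8.3·50 + 2.7·335 + 7.0·55 = 7350.6) ⇒ x = (16113.8 − 7350.6) / 29.7 ≈ 295.06.
Along y: (9791.5 + 29.7·y) / 71.3 = 214 (existing moment 7.6·75 + 8.3·286 + 7.7·311 + 8.3·249 + 2.7·259 + 7.0·241 = 9791.5) ⇒ y = (15258.2 − 9791.5) / 29.7 ≈ 184.06.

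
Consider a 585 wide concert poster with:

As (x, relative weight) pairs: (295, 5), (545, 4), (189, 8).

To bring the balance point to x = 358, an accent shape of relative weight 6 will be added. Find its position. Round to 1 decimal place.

After adding the accent shape, total weight = 5 + 4 + 8 + 6 = 23.
x: target moment 23×358 = 8234; current 5·295 + 4·545 + 8·189 = 5167; the accent shape supplies 3067, so x = 3067/6 ≈ 511.17.

x ≈ 511.2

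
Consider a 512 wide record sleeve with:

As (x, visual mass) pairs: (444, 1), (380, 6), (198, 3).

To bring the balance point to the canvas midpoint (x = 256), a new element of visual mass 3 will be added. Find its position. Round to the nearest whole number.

After adding the new element, total weight = 1 + 6 + 3 + 3 = 13.
Along x: (3318 + 3·x) / 13 = 256 (existing moment 1·444 + 6·380 + 3·198 = 3318) ⇒ x = (3328 − 3318) / 3 ≈ 3.33.

x ≈ 3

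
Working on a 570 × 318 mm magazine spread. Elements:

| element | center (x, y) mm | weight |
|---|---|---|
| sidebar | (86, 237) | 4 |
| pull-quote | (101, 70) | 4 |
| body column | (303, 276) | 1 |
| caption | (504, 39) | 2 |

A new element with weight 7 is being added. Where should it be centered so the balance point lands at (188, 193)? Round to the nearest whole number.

New total weight: (4 + 4 + 1 + 2) + 7 = 18.
Along x: (2059 + 7·x) / 18 = 188 (existing moment 4·86 + 4·101 + 1·303 + 2·504 = 2059) ⇒ x = (3384 − 2059) / 7 ≈ 189.29.
Along y: (1582 + 7·y) / 18 = 193 (existing moment 4·237 + 4·70 + 1·276 + 2·39 = 1582) ⇒ y = (3474 − 1582) / 7 ≈ 270.29.

(189, 270)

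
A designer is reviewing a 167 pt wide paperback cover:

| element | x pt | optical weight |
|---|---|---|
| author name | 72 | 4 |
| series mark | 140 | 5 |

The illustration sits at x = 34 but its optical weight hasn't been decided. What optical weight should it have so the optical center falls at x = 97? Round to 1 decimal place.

w ≈ 1.8

Fixed elements: Σw = 4 + 5 = 9, Σw·x = 4·72 + 5·140 = 988.
For the centroid to hit 97: (988 + w·34) / (9 + w) = 97.
So w = (97·9 − 988)/(34 − 97) = -115/-63 ≈ 1.83.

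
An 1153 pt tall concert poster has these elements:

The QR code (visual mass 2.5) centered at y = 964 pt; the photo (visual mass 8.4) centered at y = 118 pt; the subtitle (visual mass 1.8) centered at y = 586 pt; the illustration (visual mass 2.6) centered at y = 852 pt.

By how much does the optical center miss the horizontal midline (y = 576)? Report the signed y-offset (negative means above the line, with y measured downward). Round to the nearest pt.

≈ -140 pt

Total weight = 2.5 + 8.4 + 1.8 + 2.6 = 15.3.
Σw·y = 2.5·964 + 8.4·118 + 1.8·586 + 2.6·852 = 6671.2, so ȳ = 6671.2/15.3 ≈ 436.03.
Offset from y = 576: 436.03 − 576 ≈ -139.97.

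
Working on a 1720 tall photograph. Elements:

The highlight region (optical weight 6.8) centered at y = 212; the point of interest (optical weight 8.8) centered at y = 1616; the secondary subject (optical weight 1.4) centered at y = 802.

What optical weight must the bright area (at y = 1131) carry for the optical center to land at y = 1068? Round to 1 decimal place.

w ≈ 21.8

Fixed elements: Σw = 6.8 + 8.8 + 1.4 = 17.0, Σw·y = 6.8·212 + 8.8·1616 + 1.4·802 = 16785.2.
Balance at y = 1068 requires (16785.2 + w·1131) / (17.0 + w) = 1068.
Solving: w = (1068·17.0 − 16785.2) / (1131 − 1068) = 1370.8 / 63 ≈ 21.76.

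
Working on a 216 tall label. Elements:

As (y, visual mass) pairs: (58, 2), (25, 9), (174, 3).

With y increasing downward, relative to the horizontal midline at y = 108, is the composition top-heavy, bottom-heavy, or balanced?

top-heavy

Total weight = 2 + 9 + 3 = 14.
Σw·y = 2·58 + 9·25 + 3·174 = 863, so ȳ = 863/14 ≈ 61.64.
61.6 vs midline 108 → top-heavy.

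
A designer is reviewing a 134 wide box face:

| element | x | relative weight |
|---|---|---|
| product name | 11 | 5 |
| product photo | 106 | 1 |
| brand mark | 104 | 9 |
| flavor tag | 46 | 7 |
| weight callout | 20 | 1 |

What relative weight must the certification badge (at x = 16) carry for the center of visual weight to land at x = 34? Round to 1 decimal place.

Known weights sum to 5 + 1 + 9 + 7 + 1 = 23; their moment is 5·11 + 1·106 + 9·104 + 7·46 + 1·20 = 1439.
Balance at x = 34 requires (1439 + w·16) / (23 + w) = 34.
So w = (34·23 − 1439)/(16 − 34) = -657/-18 ≈ 36.50.

w ≈ 36.5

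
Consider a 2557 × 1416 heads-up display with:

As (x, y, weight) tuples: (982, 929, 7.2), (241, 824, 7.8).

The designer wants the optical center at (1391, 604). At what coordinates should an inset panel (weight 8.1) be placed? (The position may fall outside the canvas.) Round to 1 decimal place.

(2862.0, 103.3)

New total weight: (7.2 + 7.8) + 8.1 = 23.1.
x: target moment 23.1×1391 = 32132.1; current 7.2·982 + 7.8·241 = 8950.2; the inset panel supplies 23181.9, so x = 23181.9/8.1 ≈ 2861.96.
y: target moment 23.1×604 = 13952.4; current 7.2·929 + 7.8·824 = 13116.0; the inset panel supplies 836.4, so y = 836.4/8.1 ≈ 103.26.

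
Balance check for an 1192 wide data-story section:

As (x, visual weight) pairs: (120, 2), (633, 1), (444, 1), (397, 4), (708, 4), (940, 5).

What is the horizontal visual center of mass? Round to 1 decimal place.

x ≈ 613.9

Total weight = 2 + 1 + 1 + 4 + 4 + 5 = 17.
x: moment 10437 / weight 17 ≈ 613.94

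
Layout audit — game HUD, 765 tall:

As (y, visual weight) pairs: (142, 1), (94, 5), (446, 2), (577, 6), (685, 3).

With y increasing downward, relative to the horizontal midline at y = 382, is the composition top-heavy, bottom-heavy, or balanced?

bottom-heavy

Σw = 1 + 5 + 2 + 6 + 3 = 17.
Σw·y = 1·142 + 5·94 + 2·446 + 6·577 + 3·685 = 7021, so ȳ = 7021/17 ≈ 413.00.
413.0 lies below (larger y than) the midline 382, so the layout is bottom-heavy.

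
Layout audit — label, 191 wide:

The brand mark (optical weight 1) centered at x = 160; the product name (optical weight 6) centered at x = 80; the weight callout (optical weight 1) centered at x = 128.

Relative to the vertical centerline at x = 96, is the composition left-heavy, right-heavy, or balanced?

Σw = 1 + 6 + 1 = 8.
x: (1·160 + 6·80 + 1·128) / 8 = 768 / 8 ≈ 96.00
96.00 = 96 exactly: balanced.

balanced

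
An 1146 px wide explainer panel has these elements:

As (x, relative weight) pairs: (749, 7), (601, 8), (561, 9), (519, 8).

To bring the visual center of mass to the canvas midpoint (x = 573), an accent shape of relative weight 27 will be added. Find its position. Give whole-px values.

x ≈ 539

New total weight: (7 + 8 + 9 + 8) + 27 = 59.
x: target moment 59×573 = 33807; current 7·749 + 8·601 + 9·561 + 8·519 = 19252; the accent shape supplies 14555, so x = 14555/27 ≈ 539.07.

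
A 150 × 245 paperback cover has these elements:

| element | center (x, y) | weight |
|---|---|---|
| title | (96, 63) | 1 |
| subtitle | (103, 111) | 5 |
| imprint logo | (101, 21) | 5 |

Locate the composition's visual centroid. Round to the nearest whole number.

(101, 66)

Σw = 1 + 5 + 5 = 11.
x: (1·96 + 5·103 + 5·101) / 11 = 1116 / 11 ≈ 101.45
y: (1·63 + 5·111 + 5·21) / 11 = 723 / 11 ≈ 65.73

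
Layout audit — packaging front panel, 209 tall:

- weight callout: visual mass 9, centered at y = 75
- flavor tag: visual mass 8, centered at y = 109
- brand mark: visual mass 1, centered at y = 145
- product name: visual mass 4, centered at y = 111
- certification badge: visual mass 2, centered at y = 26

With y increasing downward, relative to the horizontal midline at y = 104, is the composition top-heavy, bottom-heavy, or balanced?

top-heavy

Σw = 9 + 8 + 1 + 4 + 2 = 24.
y: (9·75 + 8·109 + 1·145 + 4·111 + 2·26) / 24 = 2188 / 24 ≈ 91.17
Since 91.2 is above (smaller y than) 104, the composition reads top-heavy.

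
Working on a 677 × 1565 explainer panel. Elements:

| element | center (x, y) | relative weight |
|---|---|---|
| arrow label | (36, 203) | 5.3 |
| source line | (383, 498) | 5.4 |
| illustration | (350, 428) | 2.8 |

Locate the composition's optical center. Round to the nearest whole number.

(240, 368)

Weights sum to 5.3 + 5.4 + 2.8 = 13.5.
x: (5.3·36 + 5.4·383 + 2.8·350) / 13.5 = 3239.0 / 13.5 ≈ 239.93
y: (5.3·203 + 5.4·498 + 2.8·428) / 13.5 = 4963.5 / 13.5 ≈ 367.67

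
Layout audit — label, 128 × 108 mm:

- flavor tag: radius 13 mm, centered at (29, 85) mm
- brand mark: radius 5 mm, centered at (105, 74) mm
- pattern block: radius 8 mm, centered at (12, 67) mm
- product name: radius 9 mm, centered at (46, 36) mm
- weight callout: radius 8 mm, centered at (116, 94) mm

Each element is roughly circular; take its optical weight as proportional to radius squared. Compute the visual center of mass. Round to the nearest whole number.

Weights ∝ r²: flavor tag 13² = 169, brand mark 5² = 25, pattern block 8² = 64, product name 9² = 81, weight callout 8² = 64; Σw = 403.
Σw·x = 169·29 + 25·105 + 64·12 + 81·46 + 64·116 = 19444, so x̄ = 19444/403 ≈ 48.25.
Σw·y = 169·85 + 25·74 + 64·67 + 81·36 + 64·94 = 29435, so ȳ = 29435/403 ≈ 73.04.

(48, 73)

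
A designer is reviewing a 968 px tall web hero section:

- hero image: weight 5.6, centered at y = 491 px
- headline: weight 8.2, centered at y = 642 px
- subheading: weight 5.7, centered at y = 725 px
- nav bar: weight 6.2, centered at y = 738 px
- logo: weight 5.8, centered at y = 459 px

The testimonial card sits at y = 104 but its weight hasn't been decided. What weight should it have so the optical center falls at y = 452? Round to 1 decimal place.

Fixed elements: Σw = 5.6 + 8.2 + 5.7 + 6.2 + 5.8 = 31.5, Σw·y = 5.6·491 + 8.2·642 + 5.7·725 + 6.2·738 + 5.8·459 = 19384.3.
Set Σw·y/Σw = 452: (19384.3 + 104w) = 452·(31.5 + w).
So w = (452·31.5 − 19384.3)/(104 − 452) = -5146.3/-348 ≈ 14.79.

w ≈ 14.8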